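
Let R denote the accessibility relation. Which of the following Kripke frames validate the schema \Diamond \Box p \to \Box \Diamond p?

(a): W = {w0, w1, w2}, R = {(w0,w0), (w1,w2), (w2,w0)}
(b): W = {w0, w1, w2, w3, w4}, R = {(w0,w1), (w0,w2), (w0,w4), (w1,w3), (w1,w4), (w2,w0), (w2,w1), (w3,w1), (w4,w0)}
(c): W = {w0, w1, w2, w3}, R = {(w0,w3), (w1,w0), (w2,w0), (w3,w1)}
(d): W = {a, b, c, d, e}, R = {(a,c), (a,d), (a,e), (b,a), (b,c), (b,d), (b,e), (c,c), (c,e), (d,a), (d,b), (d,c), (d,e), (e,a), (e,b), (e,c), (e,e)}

(a), (c), (d)

Frame correspondent (Sahlqvist): \forall x \forall y \forall z (Rxy \wedge Rxz \to \exists w (Ryw \wedge Rzw)) — i.e. convergence.
(a): satisfies the condition.
(b): fails — Rw0w4 and Rw0w1 but w4 and w1 have no common successor.
(c): satisfies the condition.
(d): satisfies the condition.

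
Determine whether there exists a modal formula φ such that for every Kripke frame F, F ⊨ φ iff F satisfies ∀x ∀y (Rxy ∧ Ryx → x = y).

Any modally definable frame class is closed under surjective bounded morphisms.
The 6-cycle (worlds s,t,u,v,w,x with s→t→u→v→w→x→s) is antisymmetric. Sending even-indexed worlds to s and odd-indexed worlds to t is a surjective bounded morphism onto the two-world frame with s↔t, which is not antisymmetric.
Hence antisymmetry is not modally definable.

No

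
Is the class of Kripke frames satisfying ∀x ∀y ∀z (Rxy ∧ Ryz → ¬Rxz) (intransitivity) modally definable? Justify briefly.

Any modally definable frame class is closed under surjective bounded morphisms.
The 5-cycle (worlds a,b,c,d,e with a→b→c→d→e→a) is intransitive. Mapping every world to a single reflexive point • is a surjective bounded morphism; the reflexive point is not intransitive (R••∧R•• but R••).
So no modal formula (or set of formulas) defines exactly the intransitive frames.

No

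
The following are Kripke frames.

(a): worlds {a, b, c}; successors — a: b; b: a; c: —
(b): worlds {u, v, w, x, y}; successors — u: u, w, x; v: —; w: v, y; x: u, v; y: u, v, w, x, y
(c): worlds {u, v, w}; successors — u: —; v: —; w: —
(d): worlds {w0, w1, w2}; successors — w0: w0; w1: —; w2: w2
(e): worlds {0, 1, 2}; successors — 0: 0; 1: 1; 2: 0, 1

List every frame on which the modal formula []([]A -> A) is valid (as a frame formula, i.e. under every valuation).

Frame correspondent (Sahlqvist): forall x forall y (Rxy -> Ryy) — i.e. shift-reflexivity.
(a): fails — Rab but not Rbb.
(b): fails — Ryx but not Rxx.
(c): condition met.
(d): condition met.
(e): condition met.
Valid on: (c), (d), (e).

(c), (d), (e)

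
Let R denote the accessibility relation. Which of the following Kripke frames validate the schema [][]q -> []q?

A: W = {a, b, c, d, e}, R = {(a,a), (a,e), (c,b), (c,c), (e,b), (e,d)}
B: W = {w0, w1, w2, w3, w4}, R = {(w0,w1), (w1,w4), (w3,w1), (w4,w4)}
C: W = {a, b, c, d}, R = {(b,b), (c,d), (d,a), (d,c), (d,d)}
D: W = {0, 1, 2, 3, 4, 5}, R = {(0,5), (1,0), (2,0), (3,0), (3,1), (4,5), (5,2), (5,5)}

C

The schema corresponds to density: forall x forall y (Rxy -> exists z (Rxz & Rzy)).
A: fails — Reb but no z with Rez and Rzb.
B: fails — Rw0w1 but no z with Rw0z and Rzw1.
C: ✓.
D: fails — R10 but no z with R1z and Rz0.
Valid on: C.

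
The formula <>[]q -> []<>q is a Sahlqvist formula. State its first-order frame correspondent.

Convergence

Suppose ◇□q→□◇q is valid. Take Rxy, Rxz and set V(q)={w : Ryw}. Then □q at y so ◇□q at x, so □◇q at x, so ◇q at z, giving w with Rzw and Ryw.
Conversely, any frame satisfying forall x forall y forall z (Rxy & Rxz -> exists w (Ryw & Rzw)) validates the schema.
So the correspondent is convergence.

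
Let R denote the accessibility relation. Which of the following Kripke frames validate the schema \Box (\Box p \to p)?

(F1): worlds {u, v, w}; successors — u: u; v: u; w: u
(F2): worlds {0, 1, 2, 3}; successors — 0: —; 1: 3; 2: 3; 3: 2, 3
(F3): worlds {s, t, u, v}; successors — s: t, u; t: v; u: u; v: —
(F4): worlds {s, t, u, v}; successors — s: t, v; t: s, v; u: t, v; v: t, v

The schema corresponds to shift-reflexivity: \forall x \forall y (Rxy \to Ryy).
(F1): condition met.
(F2): fails — R32 but not R22.
(F3): fails — Rtv but not Rvv.
(F4): fails — Rut but not Rtt.

(F1)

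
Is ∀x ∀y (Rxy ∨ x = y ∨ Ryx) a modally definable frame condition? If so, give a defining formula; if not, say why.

If a class were modally definable it would be closed under disjoint unions (Goldblatt–Thomason).
Take 4 disjoint single-world reflexive frames: each is trivially connected, but their disjoint union has 4 worlds with no edge between distinct components, so it is not connected.
So the class is not modally definable.

Not modally definable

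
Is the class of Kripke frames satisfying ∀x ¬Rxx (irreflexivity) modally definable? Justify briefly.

No — not modally definable

If a class were modally definable it would be closed under surjective bounded morphisms (Goldblatt–Thomason).
The 4-cycle (worlds 0,1,2,3 with 0→1→2→3→0) is irreflexive, and the map sending every world to a single reflexive point • is a surjective bounded morphism (forth: every edge maps to (•,•); back: every world has a successor). So any modal formula valid on the 4-cycle is also valid on the reflexive point, which is not irreflexive.
So no modal formula (or set of formulas) defines exactly the irreflexive frames.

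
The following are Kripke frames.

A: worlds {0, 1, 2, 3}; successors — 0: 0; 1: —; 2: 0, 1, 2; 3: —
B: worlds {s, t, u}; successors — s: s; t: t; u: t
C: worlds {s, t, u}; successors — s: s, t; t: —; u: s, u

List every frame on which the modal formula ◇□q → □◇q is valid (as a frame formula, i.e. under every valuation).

B

Frame correspondent (Sahlqvist): ∀x ∀y ∀z (Rxy ∧ Rxz → ∃w (Ryw ∧ Rzw)) — i.e. convergence.
A: fails — R22 and R21 but 2 and 1 have no common successor.
B: holds.
C: fails — Rss and Rst but s and t have no common successor.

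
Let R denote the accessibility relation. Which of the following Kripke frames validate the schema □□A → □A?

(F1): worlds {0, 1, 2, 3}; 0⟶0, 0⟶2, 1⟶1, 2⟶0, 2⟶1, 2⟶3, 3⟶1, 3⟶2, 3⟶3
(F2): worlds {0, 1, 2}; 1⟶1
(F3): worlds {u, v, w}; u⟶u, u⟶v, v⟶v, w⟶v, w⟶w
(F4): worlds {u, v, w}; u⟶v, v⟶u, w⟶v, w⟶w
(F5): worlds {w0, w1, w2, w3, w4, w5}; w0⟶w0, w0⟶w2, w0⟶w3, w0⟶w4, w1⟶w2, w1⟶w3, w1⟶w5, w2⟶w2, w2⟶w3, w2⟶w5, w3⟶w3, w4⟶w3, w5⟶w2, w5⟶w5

The schema corresponds to density: ∀x ∀y (Rxy → ∃z (Rxz ∧ Rzy)).
(F1): holds.
(F2): holds.
(F3): holds.
(F4): fails — Ruv but no z with Ruz and Rzv.
(F5): holds.

(F1), (F2), (F3), (F5)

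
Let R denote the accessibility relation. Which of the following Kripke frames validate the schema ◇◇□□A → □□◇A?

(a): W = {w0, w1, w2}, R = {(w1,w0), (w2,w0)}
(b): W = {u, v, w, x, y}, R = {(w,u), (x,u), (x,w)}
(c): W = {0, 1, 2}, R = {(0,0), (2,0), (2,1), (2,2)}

Frame correspondent (Sahlqvist): ∀x ∀y ∀z ((xR²y ∧ xR²z) → ∃w (yR²w ∧ zRw)) — i.e. a generalized confluence (Geach) condition.
(a): satisfies the condition.
(b): fails — xR²u, xR²u but no t with uR²t and uRt.
(c): fails — 2R²0, 2R²1 but no w with 0R²w and 1Rw.

(a)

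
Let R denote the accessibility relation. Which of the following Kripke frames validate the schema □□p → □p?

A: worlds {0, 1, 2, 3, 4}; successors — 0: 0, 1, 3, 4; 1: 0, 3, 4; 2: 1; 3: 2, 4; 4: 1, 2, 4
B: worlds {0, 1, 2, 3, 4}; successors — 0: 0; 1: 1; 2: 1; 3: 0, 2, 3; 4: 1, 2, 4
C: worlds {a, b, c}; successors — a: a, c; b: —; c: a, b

B

The schema corresponds to density: ∀x ∀y (Rxy → ∃z (Rxz ∧ Rzy)).
A: fails — R21 but no z with R2z and Rz1.
B: satisfies the condition.
C: fails — Rcb but no z with Rcz and Rzb.
Valid on: B.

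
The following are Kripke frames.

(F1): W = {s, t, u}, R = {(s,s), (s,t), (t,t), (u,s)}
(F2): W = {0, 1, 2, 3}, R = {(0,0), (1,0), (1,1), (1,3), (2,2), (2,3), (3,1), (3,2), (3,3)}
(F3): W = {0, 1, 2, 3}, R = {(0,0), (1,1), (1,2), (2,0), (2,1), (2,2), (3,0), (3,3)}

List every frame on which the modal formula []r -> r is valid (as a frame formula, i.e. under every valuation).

(F2), (F3)

The schema corresponds to reflexivity: forall x Rxx.
(F1): fails — world u does not see itself.
(F2): holds.
(F3): holds.
Valid on: (F2), (F3).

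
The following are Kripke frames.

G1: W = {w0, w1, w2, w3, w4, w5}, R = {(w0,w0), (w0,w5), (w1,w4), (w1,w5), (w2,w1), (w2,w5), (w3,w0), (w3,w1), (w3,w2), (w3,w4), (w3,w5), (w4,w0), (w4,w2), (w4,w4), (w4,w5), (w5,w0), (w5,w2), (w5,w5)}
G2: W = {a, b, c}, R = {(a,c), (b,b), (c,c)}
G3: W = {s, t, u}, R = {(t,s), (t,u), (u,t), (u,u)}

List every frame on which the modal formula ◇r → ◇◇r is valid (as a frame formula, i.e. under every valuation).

G2

Frame correspondent (Sahlqvist): ∀x ∀y (xRy → ∃w (y = w ∧ xR²w)) — i.e. a generalized confluence (Geach) condition.
G1: fails — w2Rw1 but no w with w1=w and w2R²w.
G2: ✓.
G3: fails — tRs but no w with s=w and tR²w.
Valid on: G2.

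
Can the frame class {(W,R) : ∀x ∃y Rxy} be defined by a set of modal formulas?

Yes: it is seriality, defined by the D schema □q → ◇q.
Suppose □q→◇q is valid. At any x set V(q)=W. Then □q at x, so ◇q at x, so x has a successor.

Yes — defined by □q → ◇q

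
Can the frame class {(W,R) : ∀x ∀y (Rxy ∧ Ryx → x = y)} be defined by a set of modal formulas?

If a class were modally definable it would be closed under surjective bounded morphisms (Goldblatt–Thomason).
The 8-cycle (worlds 0,1,2,3,4,5,6,7 with 0→1→2→3→4→5→6→7→0) is antisymmetric. Sending even-indexed worlds to s and odd-indexed worlds to t is a surjective bounded morphism onto the two-world frame with s↔t, which is not antisymmetric.
So no modal formula (or set of formulas) defines exactly the antisymmetric frames.

Not definable by any modal formula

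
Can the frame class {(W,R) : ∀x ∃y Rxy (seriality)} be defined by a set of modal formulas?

The condition is seriality. A defining modal formula is □p → ◇p.

Yes — defined by □p → ◇p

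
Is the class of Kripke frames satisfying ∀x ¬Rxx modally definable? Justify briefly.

Modal frame validity is preserved under surjective bounded morphisms.
The 5-cycle (worlds w0,w1,w2,w3,w4 with w0→w1→w2→w3→w4→w0) is irreflexive, and the map sending every world to a single reflexive point • is a surjective bounded morphism (forth: every edge maps to (•,•); back: every world has a successor). So any modal formula valid on the 5-cycle is also valid on the reflexive point, which is not irreflexive.
So no modal formula (or set of formulas) defines exactly the irreflexive frames.

Not modally definable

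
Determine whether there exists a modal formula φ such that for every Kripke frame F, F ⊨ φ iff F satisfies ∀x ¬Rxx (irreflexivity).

Modal frame validity is preserved under surjective bounded morphisms.
The 2-cycle (worlds a,b with a→b→a) is irreflexive, and the map sending every world to a single reflexive point • is a surjective bounded morphism (forth: every edge maps to (•,•); back: every world has a successor). So any modal formula valid on the 2-cycle is also valid on the reflexive point, which is not irreflexive.
So no modal formula (or set of formulas) defines exactly the irreflexive frames.

No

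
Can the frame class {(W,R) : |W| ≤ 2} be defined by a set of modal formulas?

Any modally definable frame class is closed under disjoint unions.
Any modal formula valid on each of 3 disjoint one-world frames is valid on their disjoint union (validity is preserved under disjoint unions). Each one-world frame has |W|=1≤2, but the union has |W|=3.
So the class is not modally definable.

No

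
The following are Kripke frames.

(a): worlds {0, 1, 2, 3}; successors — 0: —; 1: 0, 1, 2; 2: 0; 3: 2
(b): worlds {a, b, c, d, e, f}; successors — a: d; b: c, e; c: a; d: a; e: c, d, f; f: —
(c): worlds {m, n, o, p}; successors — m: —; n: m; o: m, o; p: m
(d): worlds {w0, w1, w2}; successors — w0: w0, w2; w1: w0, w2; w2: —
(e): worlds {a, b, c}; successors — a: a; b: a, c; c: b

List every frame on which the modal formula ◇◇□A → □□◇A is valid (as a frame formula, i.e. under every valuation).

none

Frame correspondent (Sahlqvist): ∀x ∀y ∀z ((xR²y ∧ xR²z) → ∃w (yRw ∧ zRw)) — i.e. a generalized confluence (Geach) condition.
(a): fails — 1R²0, 1R²0 but no w with 0Rw and 0Rw.
(b): fails — bR²a, bR²c but no w with aRw and cRw.
(c): fails — oR²m, oR²m but no w with mRw and mRw.
(d): fails — w0R²w0, w0R²w2 but no w with w0Rw and w2Rw.
(e): fails — cR²a, cR²c but no w with aRw and cRw.
Valid on no frame.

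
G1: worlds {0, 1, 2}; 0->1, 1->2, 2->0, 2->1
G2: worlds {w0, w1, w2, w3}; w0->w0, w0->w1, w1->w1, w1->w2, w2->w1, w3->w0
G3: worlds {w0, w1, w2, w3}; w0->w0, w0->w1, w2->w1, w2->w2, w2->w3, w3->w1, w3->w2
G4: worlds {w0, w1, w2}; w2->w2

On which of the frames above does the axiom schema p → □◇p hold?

G4

The schema corresponds to symmetry: ∀x ∀y (Rxy → Ryx).
G1: fails — R01 but not R10.
G2: fails — Rw3w0 but not Rw0w3.
G3: fails — Rw3w1 but not Rw1w3.
G4: satisfies the condition.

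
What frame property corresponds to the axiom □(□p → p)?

Suppose □(□p→p) is valid. Take Rxy and set V(p)={w : Ryw}. Then at y, □p holds; since □(□p→p) at x, □p→p at y, so p at y, i.e. Ryy.
Conversely, any frame satisfying ∀x ∀y (Rxy → Ryy) validates the schema.
So the correspondent is shift-reflexivity.

shift-reflexivity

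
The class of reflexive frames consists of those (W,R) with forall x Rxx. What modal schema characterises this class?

A defining formula is □ψ → ψ (the T axiom).
Suppose □ψ→ψ is valid. At any x set V(ψ)={w : Rxw}. Then □ψ holds at x, so ψ holds at x, i.e. Rxx.

□ψ → ψ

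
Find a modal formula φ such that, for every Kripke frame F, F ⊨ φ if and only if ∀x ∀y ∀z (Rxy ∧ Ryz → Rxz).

This is transitivity; the standard corresponding axiom is 4: □q → □□q.
Suppose □q→□□q is valid. Take Rxy, Ryz and set V(q)={w : Rxw}. Then □q at x, so □□q at x, so □q at y, so q at z, i.e. Rxz.

□q → □□q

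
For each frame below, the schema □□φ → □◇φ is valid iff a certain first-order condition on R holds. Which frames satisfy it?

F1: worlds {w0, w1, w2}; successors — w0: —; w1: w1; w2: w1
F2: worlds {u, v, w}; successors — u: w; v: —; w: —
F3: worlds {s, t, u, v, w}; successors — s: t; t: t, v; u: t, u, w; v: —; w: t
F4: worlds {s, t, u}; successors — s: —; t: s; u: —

This is the axiom for a generalized confluence (Geach) condition; its first-order frame correspondent is ∀x ∀z (xRz → ∃w (xR²w ∧ zRw)).
F1: holds.
F2: fails — uRw but no t with uR²t and wRt.
F3: fails — tRv but no w* with tR²w* and vRw*.
F4: fails — tRs but no w with tR²w and sRw.
Valid on: F1.

F1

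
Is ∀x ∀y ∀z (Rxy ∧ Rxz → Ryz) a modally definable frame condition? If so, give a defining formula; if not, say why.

This is a Sahlqvist condition; the 5 axiom ◇q → □◇q defines it.
Suppose ◇q→□◇q is valid. Take Rxy, Rxz and set V(q)={y}. Then ◇q at x, so □◇q at x, so ◇q at z, so some w with Rzw has q; w=y, i.e. Rzy. By symmetry of the argument, Ryz.

Definable; ◇q → □◇q defines it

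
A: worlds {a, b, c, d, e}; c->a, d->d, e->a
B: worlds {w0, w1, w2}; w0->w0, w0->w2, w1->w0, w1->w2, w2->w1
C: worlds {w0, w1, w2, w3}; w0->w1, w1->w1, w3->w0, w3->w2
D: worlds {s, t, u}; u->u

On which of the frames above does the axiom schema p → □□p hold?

Frame correspondent (Sahlqvist): ∀x ∀z (xR²z → ∃w (x = w ∧ z = w)) — i.e. a generalized confluence (Geach) condition.
A: holds.
B: fails — w0R²w1 but w0 ≠ w1.
C: fails — w0R²w1 but w0 ≠ w1.
D: holds.
Valid on: A, D.

A, D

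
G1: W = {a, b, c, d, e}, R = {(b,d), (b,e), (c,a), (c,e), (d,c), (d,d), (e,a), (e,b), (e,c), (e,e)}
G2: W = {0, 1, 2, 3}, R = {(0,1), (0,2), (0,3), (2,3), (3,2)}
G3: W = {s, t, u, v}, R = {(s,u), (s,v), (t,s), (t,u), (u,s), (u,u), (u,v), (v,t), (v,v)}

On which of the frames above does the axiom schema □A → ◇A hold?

G3

This is the axiom for seriality; its first-order frame correspondent is ∀x ∃y Rxy.
G1: fails — world a has no successor.
G2: fails — world 1 has no successor.
G3: satisfies the condition.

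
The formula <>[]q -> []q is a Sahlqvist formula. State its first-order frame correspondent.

the Euclidean property

Equivalently (dual form): ◇q → □◇q.
Suppose ◇q→□◇q is valid. Take Rxy, Rxz and set V(q)={y}. Then ◇q at x, so □◇q at x, so ◇q at z, so some w with Rzw has q; w=y, i.e. Rzy. By symmetry of the argument, Ryz.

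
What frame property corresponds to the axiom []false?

This schema is the Ver axiom.
Its frame correspondent is emptiness of R — forall x forall y ~Rxy.

emptiness of R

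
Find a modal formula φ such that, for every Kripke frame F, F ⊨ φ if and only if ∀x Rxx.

□s → s

The condition is reflexivity. The T schema □s → s defines it.
Suppose □s→s is valid. At any x set V(s)={w : Rxw}. Then □s holds at x, so s holds at x, i.e. Rxx.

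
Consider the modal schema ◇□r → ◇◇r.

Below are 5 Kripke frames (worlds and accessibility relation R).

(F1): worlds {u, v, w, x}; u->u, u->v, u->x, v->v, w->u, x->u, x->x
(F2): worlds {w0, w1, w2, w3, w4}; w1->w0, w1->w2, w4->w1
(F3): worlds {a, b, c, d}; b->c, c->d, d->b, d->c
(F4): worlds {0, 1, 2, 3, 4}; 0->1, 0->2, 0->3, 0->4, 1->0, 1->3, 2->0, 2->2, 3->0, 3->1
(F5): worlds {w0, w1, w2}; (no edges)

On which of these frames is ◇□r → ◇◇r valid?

(F1), (F3), (F5)

The schema corresponds to a generalized confluence (Geach) condition: ∀x ∀y (xRy → ∃w (yRw ∧ xR²w)).
(F1): satisfies the condition.
(F2): fails — w1Rw0 but no w with w0Rw and w1R²w.
(F3): satisfies the condition.
(F4): fails — 0R4 but no w with 4Rw and 0R²w.
(F5): satisfies the condition.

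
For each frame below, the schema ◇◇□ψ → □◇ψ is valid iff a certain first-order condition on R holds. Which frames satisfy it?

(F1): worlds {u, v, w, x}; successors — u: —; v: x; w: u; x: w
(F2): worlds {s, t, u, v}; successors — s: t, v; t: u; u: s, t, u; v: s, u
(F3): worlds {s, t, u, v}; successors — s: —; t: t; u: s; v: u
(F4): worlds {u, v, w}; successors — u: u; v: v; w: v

(F4)

This is the axiom for a generalized confluence (Geach) condition; its first-order frame correspondent is ∀x ∀y ∀z ((xR²y ∧ xRz) → ∃w (yRw ∧ zRw)).
(F1): fails — vR²w, vRx but no t with wRt and xRt.
(F2): fails — sR²s, sRt but no w with sRw and tRw.
(F3): fails — vR²s, vRu but no w with sRw and uRw.
(F4): ✓.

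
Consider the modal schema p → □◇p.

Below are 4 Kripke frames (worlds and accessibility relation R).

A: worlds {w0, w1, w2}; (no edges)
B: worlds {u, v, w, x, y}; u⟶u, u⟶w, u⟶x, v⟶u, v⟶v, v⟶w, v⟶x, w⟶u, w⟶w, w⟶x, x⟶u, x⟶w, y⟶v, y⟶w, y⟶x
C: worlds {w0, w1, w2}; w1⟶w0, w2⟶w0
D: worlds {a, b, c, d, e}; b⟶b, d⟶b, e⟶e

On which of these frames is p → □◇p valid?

The schema corresponds to symmetry: ∀x ∀y (Rxy → Ryx).
A: holds.
B: fails — Ryx but not Rxy.
C: fails — Rw1w0 but not Rw0w1.
D: fails — Rdb but not Rbd.
Valid on: A.

A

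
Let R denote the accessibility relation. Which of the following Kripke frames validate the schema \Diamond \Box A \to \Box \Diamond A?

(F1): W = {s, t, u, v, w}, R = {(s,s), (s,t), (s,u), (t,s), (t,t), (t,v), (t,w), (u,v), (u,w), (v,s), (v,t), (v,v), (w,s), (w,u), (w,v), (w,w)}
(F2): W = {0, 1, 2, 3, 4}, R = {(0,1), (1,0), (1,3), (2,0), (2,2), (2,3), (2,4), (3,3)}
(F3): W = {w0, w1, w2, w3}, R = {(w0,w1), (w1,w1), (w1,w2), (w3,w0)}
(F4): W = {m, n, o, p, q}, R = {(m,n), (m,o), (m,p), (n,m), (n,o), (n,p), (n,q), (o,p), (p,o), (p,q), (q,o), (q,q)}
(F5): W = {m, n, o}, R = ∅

This is the axiom for convergence; its first-order frame correspondent is \forall x \forall y \forall z (Rxy \wedge Rxz \to \exists w (Ryw \wedge Rzw)).
(F1): fails — Rsu and Rss but u and s have no common successor.
(F2): fails — R10 and R13 but 0 and 3 have no common successor.
(F3): fails — Rw1w2 and Rw1w2 but w2 and w2 have no common successor.
(F4): fails — Rmo and Rmp but o and p have no common successor.
(F5): holds.
Valid on: (F5).

(F5)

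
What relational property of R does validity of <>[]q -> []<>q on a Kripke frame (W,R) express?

Suppose ◇□q→□◇q is valid. Take Rxy, Rxz and set V(q)={w : Ryw}. Then □q at y so ◇□q at x, so □◇q at x, so ◇q at z, giving w with Rzw and Ryw.

convergence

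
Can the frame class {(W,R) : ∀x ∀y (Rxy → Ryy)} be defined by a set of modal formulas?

Yes, by □(□p → p)

Yes: it is shift-reflexivity, defined by the T□ schema □(□p → p).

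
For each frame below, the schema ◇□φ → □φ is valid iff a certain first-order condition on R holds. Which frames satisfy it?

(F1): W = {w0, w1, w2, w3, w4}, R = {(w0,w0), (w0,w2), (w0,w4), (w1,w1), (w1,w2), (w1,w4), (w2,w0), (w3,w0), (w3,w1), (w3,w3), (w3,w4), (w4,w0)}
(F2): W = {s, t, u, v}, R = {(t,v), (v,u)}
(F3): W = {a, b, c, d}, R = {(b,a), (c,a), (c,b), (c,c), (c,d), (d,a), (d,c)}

none

The schema corresponds to the Euclidean property: ∀x ∀y ∀z (Rxy ∧ Rxz → Ryz).
(F1): fails — Rw0w4 and Rw0w4 but not Rw4w4.
(F2): fails — Rtv and Rtv but not Rvv.
(F3): fails — Rba and Rba but not Raa.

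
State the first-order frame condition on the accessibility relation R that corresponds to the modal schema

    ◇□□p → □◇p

∀x ∀y ∀z ((xRy ∧ xRz) → ∃w (yR²w ∧ zRw))

This is a Sahlqvist (Geach-type) schema ◇^1□^2p → □^1◇^1p.
First-order correspondent: ∀x ∀y ∀z ((xRy ∧ xRz) → ∃w (yR²w ∧ zRw)).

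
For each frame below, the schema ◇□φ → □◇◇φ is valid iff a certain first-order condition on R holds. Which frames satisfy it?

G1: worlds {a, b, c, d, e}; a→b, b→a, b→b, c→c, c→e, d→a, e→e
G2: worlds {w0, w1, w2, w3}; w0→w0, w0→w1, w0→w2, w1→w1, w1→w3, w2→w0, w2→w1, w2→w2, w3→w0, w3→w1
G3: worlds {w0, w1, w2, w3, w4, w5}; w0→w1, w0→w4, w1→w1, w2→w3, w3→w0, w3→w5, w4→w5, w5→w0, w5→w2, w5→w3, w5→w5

G1, G2

The schema corresponds to a generalized confluence (Geach) condition: ∀x ∀y ∀z ((xRy ∧ xRz) → ∃w (yRw ∧ zR²w)).
G1: satisfies the condition.
G2: satisfies the condition.
G3: fails — w0Rw1, w0Rw4 but no w with w1Rw and w4R²w.
Valid on: G1, G2.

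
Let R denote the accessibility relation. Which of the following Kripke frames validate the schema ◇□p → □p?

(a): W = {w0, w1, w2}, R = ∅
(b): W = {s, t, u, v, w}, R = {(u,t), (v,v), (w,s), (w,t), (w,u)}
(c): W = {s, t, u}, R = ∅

(a), (c)

Frame correspondent (Sahlqvist): ∀x ∀y ∀z (Rxy ∧ Rxz → Ryz) — i.e. the Euclidean property.
(a): ✓.
(b): fails — Rut and Rut but not Rtt.
(c): ✓.
Valid on: (a), (c).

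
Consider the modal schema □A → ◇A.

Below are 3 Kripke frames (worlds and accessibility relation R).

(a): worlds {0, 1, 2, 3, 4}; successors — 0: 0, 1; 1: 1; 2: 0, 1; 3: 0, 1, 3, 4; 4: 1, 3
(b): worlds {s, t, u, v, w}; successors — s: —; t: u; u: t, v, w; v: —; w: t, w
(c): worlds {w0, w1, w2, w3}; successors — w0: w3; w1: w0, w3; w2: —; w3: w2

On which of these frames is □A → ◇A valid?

The schema corresponds to seriality: ∀x ∃y Rxy.
(a): holds.
(b): fails — world s has no successor.
(c): fails — world w2 has no successor.
Valid on: (a).

(a)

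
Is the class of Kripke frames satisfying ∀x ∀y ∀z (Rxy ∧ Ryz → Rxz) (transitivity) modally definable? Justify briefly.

Yes, by □p → □□p

Yes: it is transitivity, defined by the 4 schema □p → □□p.
Suppose □p→□□p is valid. Take Rxy, Ryz and set V(p)={w : Rxw}. Then □p at x, so □□p at x, so □p at y, so p at z, i.e. Rxz.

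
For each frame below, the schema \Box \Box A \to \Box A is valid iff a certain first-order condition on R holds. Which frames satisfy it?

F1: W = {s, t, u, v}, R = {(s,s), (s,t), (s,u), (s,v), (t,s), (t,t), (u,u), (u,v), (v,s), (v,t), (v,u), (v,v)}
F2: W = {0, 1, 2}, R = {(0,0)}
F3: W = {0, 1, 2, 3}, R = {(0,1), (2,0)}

F1, F2

This is the axiom for density; its first-order frame correspondent is \forall x \forall y (Rxy \to \exists z (Rxz \wedge Rzy)).
F1: satisfies the condition.
F2: satisfies the condition.
F3: fails — R01 but no z with R0z and Rz1.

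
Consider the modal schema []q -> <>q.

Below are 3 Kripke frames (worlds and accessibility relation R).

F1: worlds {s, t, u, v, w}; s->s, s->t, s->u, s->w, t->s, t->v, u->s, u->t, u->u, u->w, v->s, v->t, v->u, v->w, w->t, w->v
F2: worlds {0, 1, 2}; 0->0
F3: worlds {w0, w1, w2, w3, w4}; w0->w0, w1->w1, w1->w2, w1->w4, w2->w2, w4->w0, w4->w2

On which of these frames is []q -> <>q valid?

The schema corresponds to seriality: forall x exists y Rxy.
F1: holds.
F2: fails — world 1 has no successor.
F3: fails — world w3 has no successor.
Valid on: F1.

F1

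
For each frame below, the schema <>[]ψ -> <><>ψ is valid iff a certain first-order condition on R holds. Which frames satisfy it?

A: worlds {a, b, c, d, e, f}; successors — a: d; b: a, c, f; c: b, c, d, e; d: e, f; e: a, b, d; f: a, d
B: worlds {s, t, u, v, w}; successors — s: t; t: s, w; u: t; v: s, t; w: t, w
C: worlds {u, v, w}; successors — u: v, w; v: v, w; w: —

The schema corresponds to a generalized confluence (Geach) condition: forall x forall y (xRy -> exists w (yRw & x R^2 w)).
A: ✓.
B: ✓.
C: fails — uRw but no t with wRt and uR²t.
Valid on: A, B.

A, B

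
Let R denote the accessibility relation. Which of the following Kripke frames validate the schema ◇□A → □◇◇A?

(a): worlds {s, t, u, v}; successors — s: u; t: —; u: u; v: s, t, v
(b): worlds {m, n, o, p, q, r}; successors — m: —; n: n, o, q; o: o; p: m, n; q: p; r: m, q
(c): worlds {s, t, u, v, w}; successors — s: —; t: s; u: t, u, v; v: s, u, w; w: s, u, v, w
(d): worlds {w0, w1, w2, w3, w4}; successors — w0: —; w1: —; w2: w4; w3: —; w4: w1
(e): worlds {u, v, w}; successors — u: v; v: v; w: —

The schema corresponds to a generalized confluence (Geach) condition: ∀x ∀y ∀z ((xRy ∧ xRz) → ∃w (yRw ∧ zR²w)).
(a): fails — vRs, vRt but no w with sRw and tR²w.
(b): fails — nRo, nRq but no w with oRw and qR²w.
(c): fails — tRs, tRs but no w* with sRw* and sR²w*.
(d): fails — w2Rw4, w2Rw4 but no w with w4Rw and w4R²w.
(e): satisfies the condition.

(e)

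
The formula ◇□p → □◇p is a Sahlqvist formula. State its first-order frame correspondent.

convergence

This is the .2 axiom.
Its frame correspondent is convergence — ∀x ∀y ∀z (Rxy ∧ Rxz → ∃w (Ryw ∧ Rzw)).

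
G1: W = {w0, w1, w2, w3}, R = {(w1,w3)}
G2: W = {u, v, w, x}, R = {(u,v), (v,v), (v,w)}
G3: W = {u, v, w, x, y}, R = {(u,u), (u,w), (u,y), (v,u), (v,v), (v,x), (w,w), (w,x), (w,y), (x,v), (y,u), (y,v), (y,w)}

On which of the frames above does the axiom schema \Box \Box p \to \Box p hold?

G2, G3

Frame correspondent (Sahlqvist): \forall x \forall y (Rxy \to \exists z (Rxz \wedge Rzy)) — i.e. density.
G1: fails — Rw1w3 but no z with Rw1z and Rzw3.
G2: ✓.
G3: ✓.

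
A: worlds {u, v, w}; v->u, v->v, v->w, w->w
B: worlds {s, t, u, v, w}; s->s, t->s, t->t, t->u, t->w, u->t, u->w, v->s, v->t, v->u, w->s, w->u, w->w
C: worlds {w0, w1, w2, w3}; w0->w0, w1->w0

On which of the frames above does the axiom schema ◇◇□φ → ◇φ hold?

C

Frame correspondent (Sahlqvist): ∀x ∀y (xR²y → ∃w (yRw ∧ xRw)) — i.e. a generalized confluence (Geach) condition.
A: fails — vR²u but no t with uRt and vRt.
B: fails — uR²s but no w* with sRw* and uRw*.
C: condition met.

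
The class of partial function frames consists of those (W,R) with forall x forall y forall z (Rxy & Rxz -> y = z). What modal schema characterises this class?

A defining formula is ◇ψ → □ψ (the CD axiom).

◇ψ → □ψ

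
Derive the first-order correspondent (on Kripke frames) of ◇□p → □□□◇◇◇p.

This is a Sahlqvist (Geach-type) schema ◇^1□^1p → □^3◇^3p.
First-order correspondent: ∀x ∀y ∀z ((xRy ∧ xR³z) → ∃w (yRw ∧ zR³w)).

∀x ∀y ∀z ((xRy ∧ xR³z) → ∃w (yRw ∧ zR³w))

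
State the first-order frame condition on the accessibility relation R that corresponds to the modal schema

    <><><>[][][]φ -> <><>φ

This is a Sahlqvist (Geach-type) schema ◇^3□^3φ → □^0◇^2φ.
First-order correspondent: forall x forall y (x R^3 y -> exists w (y R^3 w & x R^2 w)).

forall x forall y (x R^3 y -> exists w (y R^3 w & x R^2 w))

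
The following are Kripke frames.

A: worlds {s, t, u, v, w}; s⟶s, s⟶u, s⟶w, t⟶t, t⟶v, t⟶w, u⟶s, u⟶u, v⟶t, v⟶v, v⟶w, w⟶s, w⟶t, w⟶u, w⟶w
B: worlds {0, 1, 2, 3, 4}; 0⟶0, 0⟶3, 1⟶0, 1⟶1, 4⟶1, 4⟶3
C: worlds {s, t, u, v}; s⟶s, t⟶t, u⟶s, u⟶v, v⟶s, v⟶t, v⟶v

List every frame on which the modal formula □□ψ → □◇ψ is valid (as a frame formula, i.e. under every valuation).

A, C

This is the axiom for a generalized confluence (Geach) condition; its first-order frame correspondent is ∀x ∀z (xRz → ∃w (xR²w ∧ zRw)).
A: condition met.
B: fails — 0R3 but no w with 0R²w and 3Rw.
C: condition met.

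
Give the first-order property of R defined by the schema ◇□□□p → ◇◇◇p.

∀x ∀y (xRy → ∃w (yR³w ∧ xR³w))

This is a Sahlqvist (Geach-type) schema ◇^1□^3p → □^0◇^3p.
Minimal-valuation argument: fix x; take any y with xR^1y and any z with xR^0z. Set V(p) to the set of worlds R-reachable from y in exactly 3 steps. Then □^3p holds at y, so the antecedent holds at x; validity forces ◇^3p at z, giving a w with zR^3w and yR^3w.
First-order correspondent: ∀x ∀y (xRy → ∃w (yR³w ∧ xR³w)).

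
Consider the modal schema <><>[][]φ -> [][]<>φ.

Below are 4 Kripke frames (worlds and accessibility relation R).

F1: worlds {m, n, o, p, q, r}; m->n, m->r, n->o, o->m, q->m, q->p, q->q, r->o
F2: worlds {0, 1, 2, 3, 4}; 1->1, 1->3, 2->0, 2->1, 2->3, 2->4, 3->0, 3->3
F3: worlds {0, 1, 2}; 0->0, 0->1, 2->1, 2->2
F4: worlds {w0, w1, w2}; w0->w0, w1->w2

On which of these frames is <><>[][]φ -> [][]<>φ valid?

F4

This is the axiom for a generalized confluence (Geach) condition; its first-order frame correspondent is forall x forall y forall z ((x R^2 y & x R^2 z) -> exists w (y R^2 w & zRw)).
F1: fails — mR²o, mR²o but no w with oR²w and oRw.
F2: fails — 1R²0, 1R²0 but no w with 0R²w and 0Rw.
F3: fails — 0R²0, 0R²1 but no w with 0R²w and 1Rw.
F4: condition met.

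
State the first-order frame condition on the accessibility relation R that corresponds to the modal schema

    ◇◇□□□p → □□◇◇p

This is a Sahlqvist (Geach-type) schema ◇^2□^3p → □^2◇^2p.
Minimal-valuation argument: fix x; take any y with xR^2y and any z with xR^2z. Set V(p) to the set of worlds R-reachable from y in exactly 3 steps. Then □^3p holds at y, so the antecedent holds at x; validity forces ◇^2p at z, giving a w with zR^2w and yR^3w.
First-order correspondent: ∀x ∀y ∀z ((xR²y ∧ xR²z) → ∃w (yR³w ∧ zR²w)).

∀x ∀y ∀z ((xR²y ∧ xR²z) → ∃w (yR³w ∧ zR²w))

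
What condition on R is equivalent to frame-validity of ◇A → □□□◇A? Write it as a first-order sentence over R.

∀x ∀y ∀z ((xRy ∧ xR³z) → ∃w (y = w ∧ zRw))

This is a Sahlqvist (Geach-type) schema ◇^1□^0A → □^3◇^1A.
Minimal-valuation argument: fix x; take any y with xR^1y and any z with xR^3z. Set V(A) to the set of worlds R-reachable from y in exactly 0 steps. Then □^0A holds at y, so the antecedent holds at x; validity forces ◇^1A at z, giving a w with zR^1w and yR^0w.
First-order correspondent: ∀x ∀y ∀z ((xRy ∧ xR³z) → ∃w (y = w ∧ zRw)).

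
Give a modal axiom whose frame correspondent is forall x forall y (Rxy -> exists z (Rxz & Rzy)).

A defining formula is □□ψ → □ψ (the C4 axiom).
Suppose □□ψ→□ψ is valid. Take Rxy and set V(ψ)={w : xR²w}. Then □□ψ at x, so □ψ at x, so ψ at y, i.e. ∃z(Rxz∧Rzy).

□□ψ → □ψ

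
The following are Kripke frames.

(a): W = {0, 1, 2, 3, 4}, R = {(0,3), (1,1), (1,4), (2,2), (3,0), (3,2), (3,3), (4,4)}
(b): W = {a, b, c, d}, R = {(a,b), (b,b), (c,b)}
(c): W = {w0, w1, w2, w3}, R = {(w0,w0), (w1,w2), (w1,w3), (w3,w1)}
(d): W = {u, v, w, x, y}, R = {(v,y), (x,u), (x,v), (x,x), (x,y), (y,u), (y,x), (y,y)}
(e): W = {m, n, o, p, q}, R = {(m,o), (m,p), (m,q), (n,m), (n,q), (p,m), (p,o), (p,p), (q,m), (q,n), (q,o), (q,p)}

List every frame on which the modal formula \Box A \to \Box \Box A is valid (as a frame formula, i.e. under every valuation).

(b)

This is the axiom for transitivity; its first-order frame correspondent is \forall x \forall y \forall z (Rxy \wedge Ryz \to Rxz).
(a): fails — R03 and R32 but not R02.
(b): condition met.
(c): fails — Rw3w1 and Rw1w2 but not Rw3w2.
(d): fails — Ryx and Rxv but not Ryv.
(e): fails — Rpm and Rmq but not Rpq.
Valid on: (b).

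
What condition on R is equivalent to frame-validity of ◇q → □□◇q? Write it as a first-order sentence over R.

∀x ∀y ∀z ((xRy ∧ xR²z) → ∃w (y = w ∧ zRw))

This is a Sahlqvist (Geach-type) schema ◇^1□^0q → □^2◇^1q.
Minimal-valuation argument: fix x; take any y with xR^1y and any z with xR^2z. Set V(q) to the set of worlds R-reachable from y in exactly 0 steps. Then □^0q holds at y, so the antecedent holds at x; validity forces ◇^1q at z, giving a w with zR^1w and yR^0w.
First-order correspondent: ∀x ∀y ∀z ((xRy ∧ xR²z) → ∃w (y = w ∧ zRw)).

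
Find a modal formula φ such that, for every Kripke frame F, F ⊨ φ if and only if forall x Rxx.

□ψ → ψ

A defining formula is □ψ → ψ (the T axiom).
Suppose □ψ→ψ is valid. At any x set V(ψ)={w : Rxw}. Then □ψ holds at x, so ψ holds at x, i.e. Rxx.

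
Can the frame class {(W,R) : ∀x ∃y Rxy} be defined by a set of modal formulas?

This is a Sahlqvist condition; the D axiom □p → ◇p defines it.

Definable; □p → ◇p defines it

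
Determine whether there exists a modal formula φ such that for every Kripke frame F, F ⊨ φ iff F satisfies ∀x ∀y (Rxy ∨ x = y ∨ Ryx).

Any modally definable frame class is closed under disjoint unions.
Take 3 disjoint single-world reflexive frames: each is trivially connected, but their disjoint union has 3 worlds with no edge between distinct components, so it is not connected.
So the class is not modally definable.

Not modally definable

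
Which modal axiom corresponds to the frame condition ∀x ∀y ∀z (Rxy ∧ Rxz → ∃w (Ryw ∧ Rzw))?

◇□q → □◇q

A defining formula is ◇□q → □◇q (the .2 axiom).
Suppose ◇□q→□◇q is valid. Take Rxy, Rxz and set V(q)={w : Ryw}. Then □q at y so ◇□q at x, so □◇q at x, so ◇q at z, giving w with Rzw and Ryw.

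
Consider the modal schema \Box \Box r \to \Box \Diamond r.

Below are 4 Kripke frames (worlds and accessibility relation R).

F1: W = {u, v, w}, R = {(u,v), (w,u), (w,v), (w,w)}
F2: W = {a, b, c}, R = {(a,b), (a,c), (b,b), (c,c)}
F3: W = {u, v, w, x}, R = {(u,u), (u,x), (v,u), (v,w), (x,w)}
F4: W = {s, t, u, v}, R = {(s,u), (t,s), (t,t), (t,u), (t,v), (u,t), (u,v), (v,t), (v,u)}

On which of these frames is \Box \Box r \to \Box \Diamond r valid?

F2, F4

This is the axiom for a generalized confluence (Geach) condition; its first-order frame correspondent is \forall x \forall z (xRz \to \exists w (x R^2 w \wedge zRw)).
F1: fails — uRv but no t with uR²t and vRt.
F2: satisfies the condition.
F3: fails — vRw but no t with vR²t and wRt.
F4: satisfies the condition.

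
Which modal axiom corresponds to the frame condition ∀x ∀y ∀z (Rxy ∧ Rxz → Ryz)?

A defining formula is ◇s → □◇s (the 5 axiom).
Suppose ◇s→□◇s is valid. Take Rxy, Rxz and set V(s)={y}. Then ◇s at x, so □◇s at x, so ◇s at z, so some w with Rzw has s; w=y, i.e. Rzy. By symmetry of the argument, Ryz.

◇s → □◇s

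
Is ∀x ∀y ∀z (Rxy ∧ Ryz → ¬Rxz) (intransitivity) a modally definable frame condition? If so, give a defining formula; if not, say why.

Not definable by any modal formula

Modal frame validity is preserved under surjective bounded morphisms.
The 3-cycle (worlds a,b,c with a→b→c→a) is intransitive. Mapping every world to a single reflexive point • is a surjective bounded morphism; the reflexive point is not intransitive (R••∧R•• but R••).
So no modal formula (or set of formulas) defines exactly the intransitive frames.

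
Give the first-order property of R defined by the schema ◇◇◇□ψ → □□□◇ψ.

∀x ∀y ∀z ((xR³y ∧ xR³z) → ∃w (yRw ∧ zRw))

This is a Sahlqvist (Geach-type) schema ◇^3□^1ψ → □^3◇^1ψ.
Minimal-valuation argument: fix x; take any y with xR^3y and any z with xR^3z. Set V(ψ) to the set of worlds R-reachable from y in exactly 1 step. Then □^1ψ holds at y, so the antecedent holds at x; validity forces ◇^1ψ at z, giving a w with zR^1w and yR^1w.
First-order correspondent: ∀x ∀y ∀z ((xR³y ∧ xR³z) → ∃w (yRw ∧ zRw)).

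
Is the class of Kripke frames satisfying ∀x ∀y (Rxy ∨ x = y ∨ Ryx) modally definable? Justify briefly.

Any modally definable frame class is closed under disjoint unions.
Take 4 disjoint single-world reflexive frames: each is trivially connected, but their disjoint union has 4 worlds with no edge between distinct components, so it is not connected.
Hence connectedness of R is not modally definable.

Not modally definable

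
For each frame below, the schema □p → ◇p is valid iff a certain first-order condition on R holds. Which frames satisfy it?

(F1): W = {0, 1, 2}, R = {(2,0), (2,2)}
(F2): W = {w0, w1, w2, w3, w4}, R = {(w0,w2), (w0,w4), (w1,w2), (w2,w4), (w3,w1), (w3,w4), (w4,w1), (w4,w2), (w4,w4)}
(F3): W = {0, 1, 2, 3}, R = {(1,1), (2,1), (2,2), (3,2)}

This is the axiom for seriality; its first-order frame correspondent is ∀x ∃y Rxy.
(F1): fails — world 0 has no successor.
(F2): condition met.
(F3): fails — world 0 has no successor.
Valid on: (F2).

(F2)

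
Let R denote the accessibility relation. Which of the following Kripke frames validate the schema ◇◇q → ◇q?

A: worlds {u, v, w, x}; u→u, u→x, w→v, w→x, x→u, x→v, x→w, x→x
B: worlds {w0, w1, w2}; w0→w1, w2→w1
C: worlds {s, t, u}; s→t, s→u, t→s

B

This is the axiom for transitivity; its first-order frame correspondent is ∀x ∀y ∀z (Rxy ∧ Ryz → Rxz).
A: fails — Rwx and Rxw but not Rww.
B: ✓.
C: fails — Rts and Rsu but not Rtu.
Valid on: B.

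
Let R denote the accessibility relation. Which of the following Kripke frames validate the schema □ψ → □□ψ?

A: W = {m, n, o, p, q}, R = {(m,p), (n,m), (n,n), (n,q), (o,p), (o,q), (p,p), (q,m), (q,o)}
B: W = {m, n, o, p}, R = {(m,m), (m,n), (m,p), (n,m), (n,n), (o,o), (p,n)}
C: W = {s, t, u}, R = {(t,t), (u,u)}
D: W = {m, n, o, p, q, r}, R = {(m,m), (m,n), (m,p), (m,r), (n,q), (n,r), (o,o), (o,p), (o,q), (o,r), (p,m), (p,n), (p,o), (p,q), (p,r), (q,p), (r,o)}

C

This is the axiom for transitivity; its first-order frame correspondent is ∀x ∀y ∀z (Rxy ∧ Ryz → Rxz).
A: fails — Rnq and Rqo but not Rno.
B: fails — Rpn and Rnm but not Rpm.
C: condition met.
D: fails — Rnr and Rro but not Rno.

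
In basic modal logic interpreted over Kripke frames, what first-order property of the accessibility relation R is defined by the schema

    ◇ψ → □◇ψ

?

This is the 5 axiom.
Its frame correspondent is the Euclidean property — ∀x ∀y ∀z (Rxy ∧ Rxz → Ryz).

The Euclidean property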